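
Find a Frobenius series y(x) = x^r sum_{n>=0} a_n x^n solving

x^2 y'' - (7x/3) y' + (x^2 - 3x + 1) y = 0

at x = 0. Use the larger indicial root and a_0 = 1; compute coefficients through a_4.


Write in Frobenius form y'' + (p(x)/x) y' + (q(x)/x^2) y = 0:
  p(x) = -7/3,  q(x) = x^2 - 3x + 1.
Indicial equation: r(r-1) + (-7/3) r + (1) = 0 -> roots r_1 = 3, r_2 = 1/3.
Take r = r_1 = 3. Let y(x) = x^r sum_{n>=0} a_n x^n with a_0 = 1.
Substitute y = x^r sum a_n x^n and match x^{r+n}. The recurrence is
  D(n) a_n - 3 a_{n-1} + 1 a_{n-2} = 0,  where D(n) = (r+n)(r+n-1) + (-7/3)(r+n) + (1).
  a_n = [3 a_{n-1} - 1 a_{n-2}] / D(n).
Since the indicial polynomial factors as (r - r_1)(r - r_2), D(n) = (r_1 + n - r_1)(r_1 + n - r_2) = n(n + 8/3).
Evaluating step by step (a_0 = 1):
  n = 1: D(1) = 1(1 + 8/3) = 11/3; numerator = 3(1) = 3; a_1 = (3)/(11/3) = 9/11
  n = 2: D(2) = 2(2 + 8/3) = 28/3; numerator = 3(9/11) - 1(1) = 16/11; a_2 = (16/11)/(28/3) = 12/77
  n = 3: D(3) = 3(3 + 8/3) = 17; numerator = 3(12/77) - 1(9/11) = -27/77; a_3 = (-27/77)/(17) = -27/1309
  n = 4: D(4) = 4(4 + 8/3) = 80/3; numerator = 3(-27/1309) - 1(12/77) = -285/1309; a_4 = (-285/1309)/(80/3) = -171/20944

r = 3; a_0 = 1; a_1 = 9/11; a_2 = 12/77; a_3 = -27/1309; a_4 = -171/20944


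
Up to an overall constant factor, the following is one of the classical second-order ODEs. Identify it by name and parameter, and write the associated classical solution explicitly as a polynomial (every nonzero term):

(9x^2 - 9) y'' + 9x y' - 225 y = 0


All three coefficients share the factor -9; dividing through by -9 gives  (1 - x^2) y'' - x y' + 25 y = 0.
This matches the Chebyshev equation (1 - x^2) y'' - x y' + n^2 y = 0 (note the -x y' term, not -2x y') with n^2 = 25, so n = 5; the polynomial solution is T_5(x).
With y = sum_k a_k x^k, matching x^k gives (k+2)(k+1) a_{k+2} = (k^2 - n^2) a_k = (k - 5)(k + 5) a_k. The right side vanishes at k = 5, so the series with the parity of 5 terminates at degree 5.
Standard normalization: leading coefficient of T_n is 2^(n-1), so a_5 = 2^4 = 16. Work downward with a_k = (k+1)(k+2) a_{k+2} / ((k - 5)(k + 5)):
  a_3 = (4)(5)(16) / ((3 - 5)(3 + 5)) = 320/(-16) = -20
  a_1 = (2)(3)(-20) / ((1 - 5)(1 + 5)) = -120/(-24) = 5
Hence T_5(x) = 16 x^5 - 20 x^3 + 5 x.

T_5(x); series = 16 x^5 - 20 x^3 + 5 x


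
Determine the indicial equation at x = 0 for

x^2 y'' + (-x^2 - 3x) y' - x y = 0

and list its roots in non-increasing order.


Divide by x^2 to reach normal form y'' + P_1(x) y' + P_2(x) y = 0 with P_1(x) = -1 - 3/x and P_2(x) = -1/x.
x = 0 is a singular point because the y'-coefficient -1 - 3/x has a pole at x = 0 and the y-coefficient -1/x has a pole at x = 0.
It is a regular singular point because x P_1(x) = p(x) = -x - 3 and x^2 P_2(x) = q(x) = -x are polynomials, hence analytic at x = 0.
p(0) = -3,  q(0) = 0.
Indicial equation: r(r-1) + p(0) r + q(0) = 0, i.e. r^2 + (p(0) - 1) r + q(0) = 0, i.e. r^2 - 4 r = 0.
Discriminant: (-4)^2 - 4(0) = 16, so r = (4 ± 4)/2.
Solving: r_1 = 4, r_2 = 0.

indicial: r^2 - 4 r = 0; roots r_1 = 4, r_2 = 0


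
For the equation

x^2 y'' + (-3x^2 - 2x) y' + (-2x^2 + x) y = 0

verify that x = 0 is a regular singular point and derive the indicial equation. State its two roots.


Divide by x^2 to reach normal form y'' + P_1(x) y' + P_2(x) y = 0 with P_1(x) = -3 - 2/x and P_2(x) = -2 + 1/x.
x = 0 is a singular point because the y'-coefficient -3 - 2/x has a pole at x = 0 and the y-coefficient -2 + 1/x has a pole at x = 0.
It is a regular singular point because x P_1(x) = p(x) = -3x - 2 and x^2 P_2(x) = q(x) = -2x^2 + x are polynomials, hence analytic at x = 0.
p(0) = -2,  q(0) = 0.
Indicial equation: r(r-1) + p(0) r + q(0) = 0, i.e. r^2 + (p(0) - 1) r + q(0) = 0, i.e. r^2 - 3 r = 0.
Discriminant: (-3)^2 - 4(0) = 9, so r = (3 ± 3)/2.
Solving: r_1 = 3, r_2 = 0.

indicial: r^2 - 3 r = 0; roots r_1 = 3, r_2 = 0


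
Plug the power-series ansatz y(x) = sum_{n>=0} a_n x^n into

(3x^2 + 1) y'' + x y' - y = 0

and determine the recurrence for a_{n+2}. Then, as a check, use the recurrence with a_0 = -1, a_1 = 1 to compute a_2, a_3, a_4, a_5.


Substitute y = sum_n a_n x^n.
(1 + 3 x^2) y'' contributes (n+2)(n+1) a_{n+2} + 3 n(n-1) a_n at x^n.
x y'(x) contributes n a_n at x^n.
-y(x) contributes -1 a_n at x^n.
Matching x^n: (n+2)(n+1) a_{n+2} + (3 n(n-1) + n - 1) a_n = 0.
Thus a_{n+2} = (-3 n(n-1) - n + 1) / ((n+1)(n+2)) * a_n.

Check with a_0 = -1, a_1 = 1 (apply the recurrence for n = 0, 1, 2, 3): a_0 = -1, a_1 = 1, a_2 = -1/2, a_3 = 0, a_4 = 7/24, a_5 = 0.

a_(n+2) = (-3 n(n-1) - n + 1) / ((n+1)(n+2)) * a_n; check: a_0 = -1, a_1 = 1, a_2 = -1/2, a_3 = 0, a_4 = 7/24, a_5 = 0


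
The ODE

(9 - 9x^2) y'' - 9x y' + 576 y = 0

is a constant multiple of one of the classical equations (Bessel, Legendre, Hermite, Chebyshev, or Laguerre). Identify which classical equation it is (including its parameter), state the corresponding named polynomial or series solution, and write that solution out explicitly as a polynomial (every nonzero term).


All three coefficients share the factor 9; dividing through by 9 gives  (1 - x^2) y'' - x y' + 64 y = 0.
This matches the Chebyshev equation (1 - x^2) y'' - x y' + n^2 y = 0 (note the -x y' term, not -2x y') with n^2 = 64, so n = 8; the polynomial solution is T_8(x).
With y = sum_k a_k x^k, matching x^k gives (k+2)(k+1) a_{k+2} = (k^2 - n^2) a_k = (k - 8)(k + 8) a_k. The right side vanishes at k = 8, so the series with the parity of 8 terminates at degree 8.
Standard normalization: leading coefficient of T_n is 2^(n-1), so a_8 = 2^7 = 128. Work downward with a_k = (k+1)(k+2) a_{k+2} / ((k - 8)(k + 8)):
  a_6 = (7)(8)(128) / ((6 - 8)(6 + 8)) = 7168/(-28) = -256
  a_4 = (5)(6)(-256) / ((4 - 8)(4 + 8)) = -7680/(-48) = 160
  a_2 = (3)(4)(160) / ((2 - 8)(2 + 8)) = 1920/(-60) = -32
  a_0 = (1)(2)(-32) / ((0 - 8)(0 + 8)) = -64/(-64) = 1
Hence T_8(x) = 128 x^8 - 256 x^6 + 160 x^4 - 32 x^2 + 1.

T_8(x); series = 128 x^8 - 256 x^6 + 160 x^4 - 32 x^2 + 1


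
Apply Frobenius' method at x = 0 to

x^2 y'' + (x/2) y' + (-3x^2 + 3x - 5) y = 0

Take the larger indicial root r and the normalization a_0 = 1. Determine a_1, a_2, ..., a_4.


Write in Frobenius form y'' + (p(x)/x) y' + (q(x)/x^2) y = 0:
  p(x) = 1/2,  q(x) = -3x^2 + 3x - 5.
Indicial equation: r(r-1) + (1/2) r + (-5) = 0 -> roots r_1 = 5/2, r_2 = -2.
Take r = r_1 = 5/2. Let y(x) = x^r sum_{n>=0} a_n x^n with a_0 = 1.
Substitute y = x^r sum a_n x^n and match x^{r+n}. The recurrence is
  D(n) a_n + 3 a_{n-1} - 3 a_{n-2} = 0,  where D(n) = (r+n)(r+n-1) + (1/2)(r+n) + (-5).
  a_n = [-3 a_{n-1} + 3 a_{n-2}] / D(n).
Since the indicial polynomial factors as (r - r_1)(r - r_2), D(n) = (r_1 + n - r_1)(r_1 + n - r_2) = n(n + 9/2).
Evaluating step by step (a_0 = 1):
  n = 1: D(1) = 1(1 + 9/2) = 11/2; numerator = -3(1) = -3; a_1 = (-3)/(11/2) = -6/11
  n = 2: D(2) = 2(2 + 9/2) = 13; numerator = -3(-6/11) + 3(1) = 51/11; a_2 = (51/11)/(13) = 51/143
  n = 3: D(3) = 3(3 + 9/2) = 45/2; numerator = -3(51/143) + 3(-6/11) = -387/143; a_3 = (-387/143)/(45/2) = -86/715
  n = 4: D(4) = 4(4 + 9/2) = 34; numerator = -3(-86/715) + 3(51/143) = 93/65; a_4 = (93/65)/(34) = 93/2210

r = 5/2; a_0 = 1; a_1 = -6/11; a_2 = 51/143; a_3 = -86/715; a_4 = 93/2210


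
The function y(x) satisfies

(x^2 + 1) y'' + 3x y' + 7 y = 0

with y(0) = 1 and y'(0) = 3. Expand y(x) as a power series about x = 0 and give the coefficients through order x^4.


Ansatz: y(x) = sum_{n>=0} a_n x^n, so y'(x) = sum_{n>=1} n a_n x^(n-1) and y''(x) = sum_{n>=2} n(n-1) a_n x^(n-2).
Substitute into P(x) y'' + Q(x) y' + R(x) y = 0 with P(x) = x^2 + 1, Q(x) = 3x, R(x) = 7, and match powers of x.
Initial conditions: a_0 = 1, a_1 = 3.
Setting the coefficient of each power of x to zero and solving order by order (substituting the coefficients already found):
  x^0: 2 a_2 + 7 a_0 = 0  ->  2 a_2 = -7 a_0 = -7  ->  a_2 = -7/2
  x^1: 6 a_3 + 10 a_1 = 0  ->  6 a_3 = -10 a_1 = -30  ->  a_3 = -5
  x^2: 12 a_4 + 15 a_2 = 0  ->  12 a_4 = -15 a_2 = 105/2  ->  a_4 = 35/8
Truncated series: y(x) = 1 + 3 x - (7/2) x^2 - 5 x^3 + (35/8) x^4 + O(x^5).

a_0 = 1; a_1 = 3; a_2 = -7/2; a_3 = -5; a_4 = 35/8


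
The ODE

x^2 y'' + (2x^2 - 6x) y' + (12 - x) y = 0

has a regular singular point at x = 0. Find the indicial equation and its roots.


Divide by x^2 to reach normal form y'' + P_1(x) y' + P_2(x) y = 0 with P_1(x) = 2 - 6/x and P_2(x) = -1/x + 12/x^2.
x = 0 is a singular point because the y'-coefficient 2 - 6/x has a pole at x = 0 and the y-coefficient -1/x + 12/x^2 has a pole at x = 0.
It is a regular singular point because x P_1(x) = p(x) = 2x - 6 and x^2 P_2(x) = q(x) = 12 - x are polynomials, hence analytic at x = 0.
p(0) = -6,  q(0) = 12.
Indicial equation: r(r-1) + p(0) r + q(0) = 0, i.e. r^2 + (p(0) - 1) r + q(0) = 0, i.e. r^2 - 7 r + 12 = 0.
Discriminant: (-7)^2 - 4(12) = 1, so r = (7 ± 1)/2.
Solving: r_1 = 4, r_2 = 3.

indicial: r^2 - 7 r + 12 = 0; roots r_1 = 4, r_2 = 3


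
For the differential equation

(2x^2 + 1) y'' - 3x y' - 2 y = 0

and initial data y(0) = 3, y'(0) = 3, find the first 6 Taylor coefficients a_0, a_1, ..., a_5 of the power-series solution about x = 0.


Ansatz: y(x) = sum_{n>=0} a_n x^n, so y'(x) = sum_{n>=1} n a_n x^(n-1) and y''(x) = sum_{n>=2} n(n-1) a_n x^(n-2).
Substitute into P(x) y'' + Q(x) y' + R(x) y = 0 with P(x) = 2x^2 + 1, Q(x) = -3x, R(x) = -2, and match powers of x.
Initial conditions: a_0 = 3, a_1 = 3.
Setting the coefficient of each power of x to zero and solving order by order (substituting the coefficients already found):
  x^0: 2 a_2 - 2 a_0 = 0  ->  2 a_2 = 2 a_0 = 6  ->  a_2 = 3
  x^1: 6 a_3 - 5 a_1 = 0  ->  6 a_3 = 5 a_1 = 15  ->  a_3 = 5/2
  x^2: 12 a_4 - 4 a_2 = 0  ->  12 a_4 = 4 a_2 = 12  ->  a_4 = 1
  x^3: 20 a_5 + a_3 = 0  ->  20 a_5 = -a_3 = -5/2  ->  a_5 = -1/8
Truncated series: y(x) = 3 + 3 x + 3 x^2 + (5/2) x^3 + x^4 - (1/8) x^5 + O(x^6).

a_0 = 3; a_1 = 3; a_2 = 3; a_3 = 5/2; a_4 = 1; a_5 = -1/8


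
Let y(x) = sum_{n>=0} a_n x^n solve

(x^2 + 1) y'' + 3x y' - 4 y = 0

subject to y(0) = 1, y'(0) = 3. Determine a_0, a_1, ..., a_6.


Ansatz: y(x) = sum_{n>=0} a_n x^n, so y'(x) = sum_{n>=1} n a_n x^(n-1) and y''(x) = sum_{n>=2} n(n-1) a_n x^(n-2).
Substitute into P(x) y'' + Q(x) y' + R(x) y = 0 with P(x) = x^2 + 1, Q(x) = 3x, R(x) = -4, and match powers of x.
Initial conditions: a_0 = 1, a_1 = 3.
Setting the coefficient of each power of x to zero and solving order by order (substituting the coefficients already found):
  x^0: 2 a_2 - 4 a_0 = 0  ->  2 a_2 = 4 a_0 = 4  ->  a_2 = 2
  x^1: 6 a_3 - a_1 = 0  ->  6 a_3 = a_1 = 3  ->  a_3 = 1/2
  x^2: 12 a_4 + 4 a_2 = 0  ->  12 a_4 = -4 a_2 = -8  ->  a_4 = -2/3
  x^3: 20 a_5 + 11 a_3 = 0  ->  20 a_5 = -11 a_3 = -11/2  ->  a_5 = -11/40
  x^4: 30 a_6 + 20 a_4 = 0  ->  30 a_6 = -20 a_4 = 40/3  ->  a_6 = 4/9
Truncated series: y(x) = 1 + 3 x + 2 x^2 + (1/2) x^3 - (2/3) x^4 - (11/40) x^5 + (4/9) x^6 + O(x^7).

a_0 = 1; a_1 = 3; a_2 = 2; a_3 = 1/2; a_4 = -2/3; a_5 = -11/40; a_6 = 4/9


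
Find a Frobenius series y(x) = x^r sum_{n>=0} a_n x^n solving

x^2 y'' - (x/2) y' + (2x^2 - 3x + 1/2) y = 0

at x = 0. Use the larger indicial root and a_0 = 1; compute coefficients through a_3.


Write in Frobenius form y'' + (p(x)/x) y' + (q(x)/x^2) y = 0:
  p(x) = -1/2,  q(x) = 2x^2 - 3x + 1/2.
Indicial equation: r(r-1) + (-1/2) r + (1/2) = 0 -> roots r_1 = 1, r_2 = 1/2.
Take r = r_1 = 1. Let y(x) = x^r sum_{n>=0} a_n x^n with a_0 = 1.
Substitute y = x^r sum a_n x^n and match x^{r+n}. The recurrence is
  D(n) a_n - 3 a_{n-1} + 2 a_{n-2} = 0,  where D(n) = (r+n)(r+n-1) + (-1/2)(r+n) + (1/2).
  a_n = [3 a_{n-1} - 2 a_{n-2}] / D(n).
Since the indicial polynomial factors as (r - r_1)(r - r_2), D(n) = (r_1 + n - r_1)(r_1 + n - r_2) = n(n + 1/2).
Evaluating step by step (a_0 = 1):
  n = 1: D(1) = 1(1 + 1/2) = 3/2; numerator = 3(1) = 3; a_1 = (3)/(3/2) = 2
  n = 2: D(2) = 2(2 + 1/2) = 5; numerator = 3(2) - 2(1) = 4; a_2 = (4)/(5) = 4/5
  n = 3: D(3) = 3(3 + 1/2) = 21/2; numerator = 3(4/5) - 2(2) = -8/5; a_3 = (-8/5)/(21/2) = -16/105

r = 1; a_0 = 1; a_1 = 2; a_2 = 4/5; a_3 = -16/105


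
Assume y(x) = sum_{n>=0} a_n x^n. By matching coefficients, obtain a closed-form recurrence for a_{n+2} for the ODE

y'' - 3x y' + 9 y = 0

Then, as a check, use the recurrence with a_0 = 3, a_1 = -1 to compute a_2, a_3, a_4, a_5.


Substitute y = sum_n a_n x^n.
y''(x) has coefficient (n+2)(n+1) a_{n+2} at x^n;
-3 x y'(x) has coefficient -3 n a_n at x^n (shift);
9 y(x) has coefficient 9 a_n at x^n.
Matching x^n: (n+2)(n+1) a_{n+2} + (-3n + 9) a_n = 0.
Thus a_{n+2} = (3n - 9) / ((n+1)(n+2)) * a_n.

Check with a_0 = 3, a_1 = -1 (apply the recurrence for n = 0, 1, 2, 3): a_0 = 3, a_1 = -1, a_2 = -27/2, a_3 = 1, a_4 = 27/8, a_5 = 0.

a_(n+2) = (3n - 9) / ((n+1)(n+2)) * a_n; check: a_0 = 3, a_1 = -1, a_2 = -27/2, a_3 = 1, a_4 = 27/8, a_5 = 0


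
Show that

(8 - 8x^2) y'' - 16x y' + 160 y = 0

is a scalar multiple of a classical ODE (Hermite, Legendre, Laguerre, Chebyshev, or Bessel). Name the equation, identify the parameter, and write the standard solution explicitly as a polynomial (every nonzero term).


All three coefficients share the factor 8; dividing through by 8 gives  (1 - x^2) y'' - 2x y' + 20 y = 0.
This matches the Legendre equation (1 - x^2) y'' - 2x y' + n(n+1) y = 0 (note the -2x y' term) with n(n+1) = 20, so n = 4; the polynomial solution is P_4(x).
With y = sum_k a_k x^k, matching x^k gives (k+2)(k+1) a_{k+2} = [k(k+1) - n(n+1)] a_k = (k - 4)(k + 5) a_k. The right side vanishes at k = 4, so the series with the parity of 4 terminates at degree 4.
Standard normalization (P_n(1) = 1): leading coefficient (2n)!/(2^n (n!)^2) = 40320/(16*576) = 35/8, so a_4 = 35/8. Work downward with a_k = (k+1)(k+2) a_{k+2} / ((k - 4)(k + 5)):
  a_2 = (3)(4)(35/8) / ((2 - 4)(2 + 5)) = (105/2)/(-14) = -15/4
  a_0 = (1)(2)(-15/4) / ((0 - 4)(0 + 5)) = (-15/2)/(-20) = 3/8
Hence P_4(x) = 35 x^4/8 - 15 x^2/4 + 3/8.

P_4(x); series = 35 x^4/8 - 15 x^2/4 + 3/8


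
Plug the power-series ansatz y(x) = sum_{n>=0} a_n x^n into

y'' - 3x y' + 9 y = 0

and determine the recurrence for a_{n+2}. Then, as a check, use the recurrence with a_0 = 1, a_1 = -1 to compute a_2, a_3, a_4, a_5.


Substitute y = sum_n a_n x^n.
y''(x) has coefficient (n+2)(n+1) a_{n+2} at x^n;
-3 x y'(x) has coefficient -3 n a_n at x^n (shift);
9 y(x) has coefficient 9 a_n at x^n.
Matching x^n: (n+2)(n+1) a_{n+2} + (-3n + 9) a_n = 0.
Thus a_{n+2} = (3n - 9) / ((n+1)(n+2)) * a_n.

Check with a_0 = 1, a_1 = -1 (apply the recurrence for n = 0, 1, 2, 3): a_0 = 1, a_1 = -1, a_2 = -9/2, a_3 = 1, a_4 = 9/8, a_5 = 0.

a_(n+2) = (3n - 9) / ((n+1)(n+2)) * a_n; check: a_0 = 1, a_1 = -1, a_2 = -9/2, a_3 = 1, a_4 = 9/8, a_5 = 0


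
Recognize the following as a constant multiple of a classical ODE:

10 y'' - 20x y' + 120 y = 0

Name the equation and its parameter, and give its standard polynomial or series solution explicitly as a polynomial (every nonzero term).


All three coefficients share the factor 10; dividing through by 10 gives  y'' - 2x y' + 12 y = 0.
This matches the Hermite equation y'' - 2x y' + 2n y = 0 with 2n = 12, so n = 6; the polynomial solution is H_6(x).
With y = sum_k a_k x^k, matching x^k gives (k+2)(k+1) a_{k+2} = 2(k - n) a_k = 2(k - 6) a_k. The right side vanishes at k = 6, so the series with the parity of 6 terminates at degree 6.
Standard normalization: leading coefficient of H_n is 2^n, so a_6 = 2^6 = 64. Work downward with a_k = (k+1)(k+2) a_{k+2} / (2(k - n)):
  a_4 = (5)(6)(64) / (2(4 - 6)) = 1920/(-4) = -480
  a_2 = (3)(4)(-480) / (2(2 - 6)) = -5760/(-8) = 720
  a_0 = (1)(2)(720) / (2(0 - 6)) = 1440/(-12) = -120
Hence H_6(x) = 64 x^6 - 480 x^4 + 720 x^2 - 120.

H_6(x); series = 64 x^6 - 480 x^4 + 720 x^2 - 120


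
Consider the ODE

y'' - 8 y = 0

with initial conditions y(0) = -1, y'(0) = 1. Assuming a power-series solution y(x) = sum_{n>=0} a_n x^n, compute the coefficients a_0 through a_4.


Ansatz: y(x) = sum_{n>=0} a_n x^n, so y'(x) = sum_{n>=1} n a_n x^(n-1) and y''(x) = sum_{n>=2} n(n-1) a_n x^(n-2).
Substitute into P(x) y'' + Q(x) y' + R(x) y = 0 with P(x) = 1, Q(x) = 0, R(x) = -8, and match powers of x.
Initial conditions: a_0 = -1, a_1 = 1.
Setting the coefficient of each power of x to zero and solving order by order (substituting the coefficients already found):
  x^0: 2 a_2 - 8 a_0 = 0  ->  2 a_2 = 8 a_0 = -8  ->  a_2 = -4
  x^1: 6 a_3 - 8 a_1 = 0  ->  6 a_3 = 8 a_1 = 8  ->  a_3 = 4/3
  x^2: 12 a_4 - 8 a_2 = 0  ->  12 a_4 = 8 a_2 = -32  ->  a_4 = -8/3
Truncated series: y(x) = -1 + x - 4 x^2 + (4/3) x^3 - (8/3) x^4 + O(x^5).

a_0 = -1; a_1 = 1; a_2 = -4; a_3 = 4/3; a_4 = -8/3


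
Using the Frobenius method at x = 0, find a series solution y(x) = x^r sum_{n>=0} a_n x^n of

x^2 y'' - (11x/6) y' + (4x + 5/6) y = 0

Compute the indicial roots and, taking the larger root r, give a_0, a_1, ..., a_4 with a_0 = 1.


Write in Frobenius form y'' + (p(x)/x) y' + (q(x)/x^2) y = 0:
  p(x) = -11/6,  q(x) = 4x + 5/6.
Indicial equation: r(r-1) + (-11/6) r + (5/6) = 0 -> roots r_1 = 5/2, r_2 = 1/3.
Take r = r_1 = 5/2. Let y(x) = x^r sum_{n>=0} a_n x^n with a_0 = 1.
Substitute y = x^r sum a_n x^n and match x^{r+n}. The recurrence is
  D(n) a_n + 4 a_{n-1} = 0,  where D(n) = (r+n)(r+n-1) + (-11/6)(r+n) + (5/6).
  a_n = -4 / D(n) * a_{n-1}.
Since the indicial polynomial factors as (r - r_1)(r - r_2), D(n) = (r_1 + n - r_1)(r_1 + n - r_2) = n(n + 13/6).
Evaluating step by step (a_0 = 1):
  n = 1: D(1) = 1(1 + 13/6) = 19/6; numerator = -4(1) = -4; a_1 = (-4)/(19/6) = -24/19
  n = 2: D(2) = 2(2 + 13/6) = 25/3; numerator = -4(-24/19) = 96/19; a_2 = (96/19)/(25/3) = 288/475
  n = 3: D(3) = 3(3 + 13/6) = 31/2; numerator = -4(288/475) = -1152/475; a_3 = (-1152/475)/(31/2) = -2304/14725
  n = 4: D(4) = 4(4 + 13/6) = 74/3; numerator = -4(-2304/14725) = 9216/14725; a_4 = (9216/14725)/(74/3) = 13824/544825

r = 5/2; a_0 = 1; a_1 = -24/19; a_2 = 288/475; a_3 = -2304/14725; a_4 = 13824/544825


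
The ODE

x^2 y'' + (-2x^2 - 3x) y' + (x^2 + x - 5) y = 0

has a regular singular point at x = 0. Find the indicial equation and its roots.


Divide by x^2 to reach normal form y'' + P_1(x) y' + P_2(x) y = 0 with P_1(x) = -2 - 3/x and P_2(x) = 1 + 1/x - 5/x^2.
x = 0 is a singular point because the y'-coefficient -2 - 3/x has a pole at x = 0 and the y-coefficient 1 + 1/x - 5/x^2 has a pole at x = 0.
It is a regular singular point because x P_1(x) = p(x) = -2x - 3 and x^2 P_2(x) = q(x) = x^2 + x - 5 are polynomials, hence analytic at x = 0.
p(0) = -3,  q(0) = -5.
Indicial equation: r(r-1) + p(0) r + q(0) = 0, i.e. r^2 + (p(0) - 1) r + q(0) = 0, i.e. r^2 - 4 r - 5 = 0.
Discriminant: (-4)^2 - 4(-5) = 36, so r = (4 ± 6)/2.
Solving: r_1 = 5, r_2 = -1.

indicial: r^2 - 4 r - 5 = 0; roots r_1 = 5, r_2 = -1


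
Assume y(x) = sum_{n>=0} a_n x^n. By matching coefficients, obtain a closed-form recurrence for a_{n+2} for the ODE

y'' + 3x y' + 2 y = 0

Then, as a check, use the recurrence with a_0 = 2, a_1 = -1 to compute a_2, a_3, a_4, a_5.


Substitute y = sum_n a_n x^n.
y''(x) has coefficient (n+2)(n+1) a_{n+2} at x^n;
3 x y'(x) has coefficient 3 n a_n at x^n (shift);
2 y(x) has coefficient 2 a_n at x^n.
Matching x^n: (n+2)(n+1) a_{n+2} + (3n + 2) a_n = 0.
Thus a_{n+2} = (-3n - 2) / ((n+1)(n+2)) * a_n.

Check with a_0 = 2, a_1 = -1 (apply the recurrence for n = 0, 1, 2, 3): a_0 = 2, a_1 = -1, a_2 = -2, a_3 = 5/6, a_4 = 4/3, a_5 = -11/24.

a_(n+2) = (-3n - 2) / ((n+1)(n+2)) * a_n; check: a_0 = 2, a_1 = -1, a_2 = -2, a_3 = 5/6, a_4 = 4/3, a_5 = -11/24


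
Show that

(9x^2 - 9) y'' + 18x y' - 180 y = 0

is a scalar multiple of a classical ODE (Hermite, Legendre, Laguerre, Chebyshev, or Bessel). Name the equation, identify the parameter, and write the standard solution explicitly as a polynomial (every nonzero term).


All three coefficients share the factor -9; dividing through by -9 gives  (1 - x^2) y'' - 2x y' + 20 y = 0.
This matches the Legendre equation (1 - x^2) y'' - 2x y' + n(n+1) y = 0 (note the -2x y' term) with n(n+1) = 20, so n = 4; the polynomial solution is P_4(x).
With y = sum_k a_k x^k, matching x^k gives (k+2)(k+1) a_{k+2} = [k(k+1) - n(n+1)] a_k = (k - 4)(k + 5) a_k. The right side vanishes at k = 4, so the series with the parity of 4 terminates at degree 4.
Standard normalization (P_n(1) = 1): leading coefficient (2n)!/(2^n (n!)^2) = 40320/(16*576) = 35/8, so a_4 = 35/8. Work downward with a_k = (k+1)(k+2) a_{k+2} / ((k - 4)(k + 5)):
  a_2 = (3)(4)(35/8) / ((2 - 4)(2 + 5)) = (105/2)/(-14) = -15/4
  a_0 = (1)(2)(-15/4) / ((0 - 4)(0 + 5)) = (-15/2)/(-20) = 3/8
Hence P_4(x) = 35 x^4/8 - 15 x^2/4 + 3/8.

P_4(x); series = 35 x^4/8 - 15 x^2/4 + 3/8


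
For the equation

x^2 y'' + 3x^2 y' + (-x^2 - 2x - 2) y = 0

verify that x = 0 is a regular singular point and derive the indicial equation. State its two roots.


Divide by x^2 to reach normal form y'' + P_1(x) y' + P_2(x) y = 0 with P_1(x) = 3 and P_2(x) = -1 - 2/x - 2/x^2.
x = 0 is a singular point because the y-coefficient -1 - 2/x - 2/x^2 has a pole at x = 0.
It is a regular singular point because x P_1(x) = p(x) = 3x and x^2 P_2(x) = q(x) = -x^2 - 2x - 2 are polynomials, hence analytic at x = 0.
p(0) = 0,  q(0) = -2.
Indicial equation: r(r-1) + p(0) r + q(0) = 0, i.e. r^2 + (p(0) - 1) r + q(0) = 0, i.e. r^2 - 1 r - 2 = 0.
Discriminant: (-1)^2 - 4(-2) = 9, so r = (1 ± 3)/2.
Solving: r_1 = 2, r_2 = -1.

indicial: r^2 - 1 r - 2 = 0; roots r_1 = 2, r_2 = -1


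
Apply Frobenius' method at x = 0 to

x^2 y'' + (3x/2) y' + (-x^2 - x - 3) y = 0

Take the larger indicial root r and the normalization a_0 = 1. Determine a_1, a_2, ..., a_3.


Write in Frobenius form y'' + (p(x)/x) y' + (q(x)/x^2) y = 0:
  p(x) = 3/2,  q(x) = -x^2 - x - 3.
Indicial equation: r(r-1) + (3/2) r + (-3) = 0 -> roots r_1 = 3/2, r_2 = -2.
Take r = r_1 = 3/2. Let y(x) = x^r sum_{n>=0} a_n x^n with a_0 = 1.
Substitute y = x^r sum a_n x^n and match x^{r+n}. The recurrence is
  D(n) a_n - 1 a_{n-1} - 1 a_{n-2} = 0,  where D(n) = (r+n)(r+n-1) + (3/2)(r+n) + (-3).
  a_n = [1 a_{n-1} + 1 a_{n-2}] / D(n).
Since the indicial polynomial factors as (r - r_1)(r - r_2), D(n) = (r_1 + n - r_1)(r_1 + n - r_2) = n(n + 7/2).
Evaluating step by step (a_0 = 1):
  n = 1: D(1) = 1(1 + 7/2) = 9/2; numerator = 1(1) = 1; a_1 = (1)/(9/2) = 2/9
  n = 2: D(2) = 2(2 + 7/2) = 11; numerator = 1(2/9) + 1(1) = 11/9; a_2 = (11/9)/(11) = 1/9
  n = 3: D(3) = 3(3 + 7/2) = 39/2; numerator = 1(1/9) + 1(2/9) = 1/3; a_3 = (1/3)/(39/2) = 2/117

r = 3/2; a_0 = 1; a_1 = 2/9; a_2 = 1/9; a_3 = 2/117


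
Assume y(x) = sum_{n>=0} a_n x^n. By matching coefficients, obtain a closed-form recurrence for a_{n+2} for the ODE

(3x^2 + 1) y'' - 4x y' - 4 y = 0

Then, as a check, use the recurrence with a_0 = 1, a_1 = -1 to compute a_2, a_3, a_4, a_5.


Substitute y = sum_n a_n x^n.
(1 + 3 x^2) y'' contributes (n+2)(n+1) a_{n+2} + 3 n(n-1) a_n at x^n.
-4 x y'(x) contributes -4 n a_n at x^n.
-4 y(x) contributes -4 a_n at x^n.
Matching x^n: (n+2)(n+1) a_{n+2} + (3 n(n-1) - 4 n - 4) a_n = 0.
Thus a_{n+2} = (-3 n(n-1) + 4 n + 4) / ((n+1)(n+2)) * a_n.

Check with a_0 = 1, a_1 = -1 (apply the recurrence for n = 0, 1, 2, 3): a_0 = 1, a_1 = -1, a_2 = 2, a_3 = -4/3, a_4 = 1, a_5 = 2/15.

a_(n+2) = (-3 n(n-1) + 4 n + 4) / ((n+1)(n+2)) * a_n; check: a_0 = 1, a_1 = -1, a_2 = 2, a_3 = -4/3, a_4 = 1, a_5 = 2/15


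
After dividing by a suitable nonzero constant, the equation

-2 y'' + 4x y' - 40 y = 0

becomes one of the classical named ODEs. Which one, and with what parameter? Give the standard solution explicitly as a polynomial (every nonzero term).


All three coefficients share the factor -2; dividing through by -2 gives  y'' - 2x y' + 20 y = 0.
This matches the Hermite equation y'' - 2x y' + 2n y = 0 with 2n = 20, so n = 10; the polynomial solution is H_10(x).
With y = sum_k a_k x^k, matching x^k gives (k+2)(k+1) a_{k+2} = 2(k - n) a_k = 2(k - 10) a_k. The right side vanishes at k = 10, so the series with the parity of 10 terminates at degree 10.
Standard normalization: leading coefficient of H_n is 2^n, so a_10 = 2^10 = 1024. Work downward with a_k = (k+1)(k+2) a_{k+2} / (2(k - n)):
  a_8 = (9)(10)(1024) / (2(8 - 10)) = 92160/(-4) = -23040
  a_6 = (7)(8)(-23040) / (2(6 - 10)) = -1290240/(-8) = 161280
  a_4 = (5)(6)(161280) / (2(4 - 10)) = 4838400/(-12) = -403200
  a_2 = (3)(4)(-403200) / (2(2 - 10)) = -4838400/(-16) = 302400
  a_0 = (1)(2)(302400) / (2(0 - 10)) = 604800/(-20) = -30240
Hence H_10(x) = 1024 x^10 - 23040 x^8 + 161280 x^6 - 403200 x^4 + 302400 x^2 - 30240.

H_10(x); series = 1024 x^10 - 23040 x^8 + 161280 x^6 - 403200 x^4 + 302400 x^2 - 30240


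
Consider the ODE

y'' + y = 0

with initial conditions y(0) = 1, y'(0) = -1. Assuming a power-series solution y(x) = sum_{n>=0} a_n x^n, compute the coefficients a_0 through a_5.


Ansatz: y(x) = sum_{n>=0} a_n x^n, so y'(x) = sum_{n>=1} n a_n x^(n-1) and y''(x) = sum_{n>=2} n(n-1) a_n x^(n-2).
Substitute into P(x) y'' + Q(x) y' + R(x) y = 0 with P(x) = 1, Q(x) = 0, R(x) = 1, and match powers of x.
Initial conditions: a_0 = 1, a_1 = -1.
Setting the coefficient of each power of x to zero and solving order by order (substituting the coefficients already found):
  x^0: 2 a_2 + a_0 = 0  ->  2 a_2 = -a_0 = -1  ->  a_2 = -1/2
  x^1: 6 a_3 + a_1 = 0  ->  6 a_3 = -a_1 = 1  ->  a_3 = 1/6
  x^2: 12 a_4 + a_2 = 0  ->  12 a_4 = -a_2 = 1/2  ->  a_4 = 1/24
  x^3: 20 a_5 + a_3 = 0  ->  20 a_5 = -a_3 = -1/6  ->  a_5 = -1/120
Truncated series: y(x) = 1 - x - (1/2) x^2 + (1/6) x^3 + (1/24) x^4 - (1/120) x^5 + O(x^6).

a_0 = 1; a_1 = -1; a_2 = -1/2; a_3 = 1/6; a_4 = 1/24; a_5 = -1/120


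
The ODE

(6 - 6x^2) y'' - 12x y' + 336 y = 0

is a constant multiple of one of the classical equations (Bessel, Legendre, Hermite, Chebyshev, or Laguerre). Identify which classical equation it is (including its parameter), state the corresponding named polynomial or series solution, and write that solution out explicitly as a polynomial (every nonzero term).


All three coefficients share the factor 6; dividing through by 6 gives  (1 - x^2) y'' - 2x y' + 56 y = 0.
This matches the Legendre equation (1 - x^2) y'' - 2x y' + n(n+1) y = 0 (note the -2x y' term) with n(n+1) = 56, so n = 7; the polynomial solution is P_7(x).
With y = sum_k a_k x^k, matching x^k gives (k+2)(k+1) a_{k+2} = [k(k+1) - n(n+1)] a_k = (k - 7)(k + 8) a_k. The right side vanishes at k = 7, so the series with the parity of 7 terminates at degree 7.
Standard normalization (P_n(1) = 1): leading coefficient (2n)!/(2^n (n!)^2) = 87178291200/(128*25401600) = 429/16, so a_7 = 429/16. Work downward with a_k = (k+1)(k+2) a_{k+2} / ((k - 7)(k + 8)):
  a_5 = (6)(7)(429/16) / ((5 - 7)(5 + 8)) = (9009/8)/(-26) = -693/16
  a_3 = (4)(5)(-693/16) / ((3 - 7)(3 + 8)) = (-3465/4)/(-44) = 315/16
  a_1 = (2)(3)(315/16) / ((1 - 7)(1 + 8)) = (945/8)/(-54) = -35/16
Hence P_7(x) = 429 x^7/16 - 693 x^5/16 + 315 x^3/16 - 35 x/16.

P_7(x); series = 429 x^7/16 - 693 x^5/16 + 315 x^3/16 - 35 x/16


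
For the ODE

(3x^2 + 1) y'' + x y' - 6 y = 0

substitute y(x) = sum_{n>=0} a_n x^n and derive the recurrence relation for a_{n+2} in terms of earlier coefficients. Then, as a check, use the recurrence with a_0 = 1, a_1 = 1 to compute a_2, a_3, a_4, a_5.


Substitute y = sum_n a_n x^n.
(1 + 3 x^2) y'' contributes (n+2)(n+1) a_{n+2} + 3 n(n-1) a_n at x^n.
x y'(x) contributes n a_n at x^n.
-6 y(x) contributes -6 a_n at x^n.
Matching x^n: (n+2)(n+1) a_{n+2} + (3 n(n-1) + n - 6) a_n = 0.
Thus a_{n+2} = (-3 n(n-1) - n + 6) / ((n+1)(n+2)) * a_n.

Check with a_0 = 1, a_1 = 1 (apply the recurrence for n = 0, 1, 2, 3): a_0 = 1, a_1 = 1, a_2 = 3, a_3 = 5/6, a_4 = -1/2, a_5 = -5/8.

a_(n+2) = (-3 n(n-1) - n + 6) / ((n+1)(n+2)) * a_n; check: a_0 = 1, a_1 = 1, a_2 = 3, a_3 = 5/6, a_4 = -1/2, a_5 = -5/8


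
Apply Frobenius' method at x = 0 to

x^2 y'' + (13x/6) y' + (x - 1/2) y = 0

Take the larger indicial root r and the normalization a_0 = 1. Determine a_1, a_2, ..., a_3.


Write in Frobenius form y'' + (p(x)/x) y' + (q(x)/x^2) y = 0:
  p(x) = 13/6,  q(x) = x - 1/2.
Indicial equation: r(r-1) + (13/6) r + (-1/2) = 0 -> roots r_1 = 1/3, r_2 = -3/2.
Take r = r_1 = 1/3. Let y(x) = x^r sum_{n>=0} a_n x^n with a_0 = 1.
Substitute y = x^r sum a_n x^n and match x^{r+n}. The recurrence is
  D(n) a_n + 1 a_{n-1} = 0,  where D(n) = (r+n)(r+n-1) + (13/6)(r+n) + (-1/2).
  a_n = -1 / D(n) * a_{n-1}.
Since the indicial polynomial factors as (r - r_1)(r - r_2), D(n) = (r_1 + n - r_1)(r_1 + n - r_2) = n(n + 11/6).
Evaluating step by step (a_0 = 1):
  n = 1: D(1) = 1(1 + 11/6) = 17/6; numerator = -1(1) = -1; a_1 = (-1)/(17/6) = -6/17
  n = 2: D(2) = 2(2 + 11/6) = 23/3; numerator = -1(-6/17) = 6/17; a_2 = (6/17)/(23/3) = 18/391
  n = 3: D(3) = 3(3 + 11/6) = 29/2; numerator = -1(18/391) = -18/391; a_3 = (-18/391)/(29/2) = -36/11339

r = 1/3; a_0 = 1; a_1 = -6/17; a_2 = 18/391; a_3 = -36/11339


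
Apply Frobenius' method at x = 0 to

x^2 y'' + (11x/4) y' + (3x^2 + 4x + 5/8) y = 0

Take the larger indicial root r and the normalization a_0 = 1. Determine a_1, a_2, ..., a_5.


Write in Frobenius form y'' + (p(x)/x) y' + (q(x)/x^2) y = 0:
  p(x) = 11/4,  q(x) = 3x^2 + 4x + 5/8.
Indicial equation: r(r-1) + (11/4) r + (5/8) = 0 -> roots r_1 = -1/2, r_2 = -5/4.
Take r = r_1 = -1/2. Let y(x) = x^r sum_{n>=0} a_n x^n with a_0 = 1.
Substitute y = x^r sum a_n x^n and match x^{r+n}. The recurrence is
  D(n) a_n + 4 a_{n-1} + 3 a_{n-2} = 0,  where D(n) = (r+n)(r+n-1) + (11/4)(r+n) + (5/8).
  a_n = [-4 a_{n-1} - 3 a_{n-2}] / D(n).
Since the indicial polynomial factors as (r - r_1)(r - r_2), D(n) = (r_1 + n - r_1)(r_1 + n - r_2) = n(n + 3/4).
Evaluating step by step (a_0 = 1):
  n = 1: D(1) = 1(1 + 3/4) = 7/4; numerator = -4(1) = -4; a_1 = (-4)/(7/4) = -16/7
  n = 2: D(2) = 2(2 + 3/4) = 11/2; numerator = -4(-16/7) - 3(1) = 43/7; a_2 = (43/7)/(11/2) = 86/77
  n = 3: D(3) = 3(3 + 3/4) = 45/4; numerator = -4(86/77) - 3(-16/7) = 184/77; a_3 = (184/77)/(45/4) = 736/3465
  n = 4: D(4) = 4(4 + 3/4) = 19; numerator = -4(736/3465) - 3(86/77) = -14554/3465; a_4 = (-14554/3465)/(19) = -766/3465
  n = 5: D(5) = 5(5 + 3/4) = 115/4; numerator = -4(-766/3465) - 3(736/3465) = 856/3465; a_5 = (856/3465)/(115/4) = 3424/398475

r = -1/2; a_0 = 1; a_1 = -16/7; a_2 = 86/77; a_3 = 736/3465; a_4 = -766/3465; a_5 = 3424/398475


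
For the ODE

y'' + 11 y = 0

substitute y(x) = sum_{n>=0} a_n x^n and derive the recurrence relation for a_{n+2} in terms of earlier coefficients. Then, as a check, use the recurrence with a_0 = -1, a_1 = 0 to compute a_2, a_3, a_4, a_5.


Substitute y = sum_n a_n x^n into y'' + (const) y = 0.
y''(x) = sum_{n>=0} (n+2)(n+1) a_{n+2} x^n.
The ODE becomes sum_n [(n+2)(n+1) a_{n+2} + 11 a_n] x^n = 0.
Setting each coefficient to zero gives the recurrence:
  (n+2)(n+1) a_{n+2} + 11 a_n = 0,
  a_{n+2} = -11 / ((n+1)(n+2)) a_n.

Check with a_0 = -1, a_1 = 0 (apply the recurrence for n = 0, 1, 2, 3): a_0 = -1, a_1 = 0, a_2 = 11/2, a_3 = 0, a_4 = -121/24, a_5 = 0.

a_{n+2} = -11/((n+1)(n+2)) * a_n; check: a_0 = -1, a_1 = 0, a_2 = 11/2, a_3 = 0, a_4 = -121/24, a_5 = 0


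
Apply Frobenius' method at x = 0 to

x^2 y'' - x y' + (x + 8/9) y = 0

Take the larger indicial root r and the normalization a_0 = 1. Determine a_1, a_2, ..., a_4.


Write in Frobenius form y'' + (p(x)/x) y' + (q(x)/x^2) y = 0:
  p(x) = -1,  q(x) = x + 8/9.
Indicial equation: r(r-1) + (-1) r + (8/9) = 0 -> roots r_1 = 4/3, r_2 = 2/3.
Take r = r_1 = 4/3. Let y(x) = x^r sum_{n>=0} a_n x^n with a_0 = 1.
Substitute y = x^r sum a_n x^n and match x^{r+n}. The recurrence is
  D(n) a_n + 1 a_{n-1} = 0,  where D(n) = (r+n)(r+n-1) + (-1)(r+n) + (8/9).
  a_n = -1 / D(n) * a_{n-1}.
Since the indicial polynomial factors as (r - r_1)(r - r_2), D(n) = (r_1 + n - r_1)(r_1 + n - r_2) = n(n + 2/3).
Evaluating step by step (a_0 = 1):
  n = 1: D(1) = 1(1 + 2/3) = 5/3; numerator = -1(1) = -1; a_1 = (-1)/(5/3) = -3/5
  n = 2: D(2) = 2(2 + 2/3) = 16/3; numerator = -1(-3/5) = 3/5; a_2 = (3/5)/(16/3) = 9/80
  n = 3: D(3) = 3(3 + 2/3) = 11; numerator = -1(9/80) = -9/80; a_3 = (-9/80)/(11) = -9/880
  n = 4: D(4) = 4(4 + 2/3) = 56/3; numerator = -1(-9/880) = 9/880; a_4 = (9/880)/(56/3) = 27/49280

r = 4/3; a_0 = 1; a_1 = -3/5; a_2 = 9/80; a_3 = -9/880; a_4 = 27/49280


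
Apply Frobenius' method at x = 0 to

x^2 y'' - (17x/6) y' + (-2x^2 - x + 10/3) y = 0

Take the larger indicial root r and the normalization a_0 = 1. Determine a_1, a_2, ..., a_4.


Write in Frobenius form y'' + (p(x)/x) y' + (q(x)/x^2) y = 0:
  p(x) = -17/6,  q(x) = -2x^2 - x + 10/3.
Indicial equation: r(r-1) + (-17/6) r + (10/3) = 0 -> roots r_1 = 5/2, r_2 = 4/3.
Take r = r_1 = 5/2. Let y(x) = x^r sum_{n>=0} a_n x^n with a_0 = 1.
Substitute y = x^r sum a_n x^n and match x^{r+n}. The recurrence is
  D(n) a_n - 1 a_{n-1} - 2 a_{n-2} = 0,  where D(n) = (r+n)(r+n-1) + (-17/6)(r+n) + (10/3).
  a_n = [1 a_{n-1} + 2 a_{n-2}] / D(n).
Since the indicial polynomial factors as (r - r_1)(r - r_2), D(n) = (r_1 + n - r_1)(r_1 + n - r_2) = n(n + 7/6).
Evaluating step by step (a_0 = 1):
  n = 1: D(1) = 1(1 + 7/6) = 13/6; numerator = 1(1) = 1; a_1 = (1)/(13/6) = 6/13
  n = 2: D(2) = 2(2 + 7/6) = 19/3; numerator = 1(6/13) + 2(1) = 32/13; a_2 = (32/13)/(19/3) = 96/247
  n = 3: D(3) = 3(3 + 7/6) = 25/2; numerator = 1(96/247) + 2(6/13) = 324/247; a_3 = (324/247)/(25/2) = 648/6175
  n = 4: D(4) = 4(4 + 7/6) = 62/3; numerator = 1(648/6175) + 2(96/247) = 5448/6175; a_4 = (5448/6175)/(62/3) = 8172/191425

r = 5/2; a_0 = 1; a_1 = 6/13; a_2 = 96/247; a_3 = 648/6175; a_4 = 8172/191425


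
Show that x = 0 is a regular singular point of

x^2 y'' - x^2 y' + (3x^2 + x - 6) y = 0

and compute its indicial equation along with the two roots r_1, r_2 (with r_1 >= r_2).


Divide by x^2 to reach normal form y'' + P_1(x) y' + P_2(x) y = 0 with P_1(x) = -1 and P_2(x) = 3 + 1/x - 6/x^2.
x = 0 is a singular point because the y-coefficient 3 + 1/x - 6/x^2 has a pole at x = 0.
It is a regular singular point because x P_1(x) = p(x) = -x and x^2 P_2(x) = q(x) = 3x^2 + x - 6 are polynomials, hence analytic at x = 0.
p(0) = 0,  q(0) = -6.
Indicial equation: r(r-1) + p(0) r + q(0) = 0, i.e. r^2 + (p(0) - 1) r + q(0) = 0, i.e. r^2 - 1 r - 6 = 0.
Discriminant: (-1)^2 - 4(-6) = 25, so r = (1 ± 5)/2.
Solving: r_1 = 3, r_2 = -2.

indicial: r^2 - 1 r - 6 = 0; roots r_1 = 3, r_2 = -2


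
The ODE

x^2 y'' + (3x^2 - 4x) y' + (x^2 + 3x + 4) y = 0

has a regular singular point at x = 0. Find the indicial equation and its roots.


Divide by x^2 to reach normal form y'' + P_1(x) y' + P_2(x) y = 0 with P_1(x) = 3 - 4/x and P_2(x) = 1 + 3/x + 4/x^2.
x = 0 is a singular point because the y'-coefficient 3 - 4/x has a pole at x = 0 and the y-coefficient 1 + 3/x + 4/x^2 has a pole at x = 0.
It is a regular singular point because x P_1(x) = p(x) = 3x - 4 and x^2 P_2(x) = q(x) = x^2 + 3x + 4 are polynomials, hence analytic at x = 0.
p(0) = -4,  q(0) = 4.
Indicial equation: r(r-1) + p(0) r + q(0) = 0, i.e. r^2 + (p(0) - 1) r + q(0) = 0, i.e. r^2 - 5 r + 4 = 0.
Discriminant: (-5)^2 - 4(4) = 9, so r = (5 ± 3)/2.
Solving: r_1 = 4, r_2 = 1.

indicial: r^2 - 5 r + 4 = 0; roots r_1 = 4, r_2 = 1


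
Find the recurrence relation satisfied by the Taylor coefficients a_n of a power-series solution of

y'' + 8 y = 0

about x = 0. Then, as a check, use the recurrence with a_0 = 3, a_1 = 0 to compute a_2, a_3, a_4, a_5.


Substitute y = sum_n a_n x^n into y'' + (const) y = 0.
y''(x) = sum_{n>=0} (n+2)(n+1) a_{n+2} x^n.
The ODE becomes sum_n [(n+2)(n+1) a_{n+2} + 8 a_n] x^n = 0.
Setting each coefficient to zero gives the recurrence:
  (n+2)(n+1) a_{n+2} + 8 a_n = 0,
  a_{n+2} = -8 / ((n+1)(n+2)) a_n.

Check with a_0 = 3, a_1 = 0 (apply the recurrence for n = 0, 1, 2, 3): a_0 = 3, a_1 = 0, a_2 = -12, a_3 = 0, a_4 = 8, a_5 = 0.

a_{n+2} = -8/((n+1)(n+2)) * a_n; check: a_0 = 3, a_1 = 0, a_2 = -12, a_3 = 0, a_4 = 8, a_5 = 0


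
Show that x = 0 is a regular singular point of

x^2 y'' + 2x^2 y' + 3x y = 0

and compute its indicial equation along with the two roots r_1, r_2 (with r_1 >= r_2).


Divide by x^2 to reach normal form y'' + P_1(x) y' + P_2(x) y = 0 with P_1(x) = 2 and P_2(x) = 3/x.
x = 0 is a singular point because the y-coefficient 3/x has a pole at x = 0.
It is a regular singular point because x P_1(x) = p(x) = 2x and x^2 P_2(x) = q(x) = 3x are polynomials, hence analytic at x = 0.
p(0) = 0,  q(0) = 0.
Indicial equation: r(r-1) + p(0) r + q(0) = 0, i.e. r^2 + (p(0) - 1) r + q(0) = 0, i.e. r^2 - 1 r = 0.
Discriminant: (-1)^2 - 4(0) = 1, so r = (1 ± 1)/2.
Solving: r_1 = 1, r_2 = 0.

indicial: r^2 - 1 r = 0; roots r_1 = 1, r_2 = 0


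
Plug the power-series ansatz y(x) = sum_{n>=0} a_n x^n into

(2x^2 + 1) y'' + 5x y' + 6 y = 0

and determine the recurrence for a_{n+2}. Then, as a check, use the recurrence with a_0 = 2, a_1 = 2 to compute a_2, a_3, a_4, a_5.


Substitute y = sum_n a_n x^n.
(1 + 2 x^2) y'' contributes (n+2)(n+1) a_{n+2} + 2 n(n-1) a_n at x^n.
5 x y'(x) contributes 5 n a_n at x^n.
6 y(x) contributes 6 a_n at x^n.
Matching x^n: (n+2)(n+1) a_{n+2} + (2 n(n-1) + 5 n + 6) a_n = 0.
Thus a_{n+2} = (-2 n(n-1) - 5 n - 6) / ((n+1)(n+2)) * a_n.

Check with a_0 = 2, a_1 = 2 (apply the recurrence for n = 0, 1, 2, 3): a_0 = 2, a_1 = 2, a_2 = -6, a_3 = -11/3, a_4 = 10, a_5 = 121/20.

a_(n+2) = (-2 n(n-1) - 5 n - 6) / ((n+1)(n+2)) * a_n; check: a_0 = 2, a_1 = 2, a_2 = -6, a_3 = -11/3, a_4 = 10, a_5 = 121/20


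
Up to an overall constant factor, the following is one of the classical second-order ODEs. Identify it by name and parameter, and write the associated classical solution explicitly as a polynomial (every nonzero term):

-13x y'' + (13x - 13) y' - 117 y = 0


All three coefficients share the factor -13; dividing through by -13 gives  x y'' + (1 - x) y' + 9 y = 0.
This matches the Laguerre equation x y'' + (1 - x) y' + n y = 0 with n = 9; the polynomial solution is L_9(x).
With y = sum_k a_k x^k, matching x^k gives (k+1)k a_{k+1} + (k+1) a_{k+1} - k a_k + n a_k = 0, i.e. (k+1)^2 a_{k+1} = (k - n) a_k = (k - 9) a_k. The right side vanishes at k = 9, so the series terminates at degree 9.
Standard normalization L_n(0) = 1 gives a_0 = 1. Work upward with a_{k+1} = (k - 9) a_k / (k+1)^2:
  a_1 = (0 - 9)(1) / 1^2 = -9/1 = -9
  a_2 = (1 - 9)(-9) / 2^2 = 72/4 = 18
  a_3 = (2 - 9)(18) / 3^2 = -126/9 = -14
  a_4 = (3 - 9)(-14) / 4^2 = 84/16 = 21/4
  a_5 = (4 - 9)(21/4) / 5^2 = (-105/4)/25 = -21/20
  a_6 = (5 - 9)(-21/20) / 6^2 = (21/5)/36 = 7/60
  a_7 = (6 - 9)(7/60) / 7^2 = (-7/20)/49 = -1/140
  a_8 = (7 - 9)(-1/140) / 8^2 = (1/70)/64 = 1/4480
  a_9 = (8 - 9)(1/4480) / 9^2 = (-1/4480)/81 = -1/362880
Hence L_9(x) = -x^9/362880 + x^8/4480 - x^7/140 + 7 x^6/60 - 21 x^5/20 + 21 x^4/4 - 14 x^3 + 18 x^2 - 9 x + 1.

L_9(x); series = -x^9/362880 + x^8/4480 - x^7/140 + 7 x^6/60 - 21 x^5/20 + 21 x^4/4 - 14 x^3 + 18 x^2 - 9 x + 1


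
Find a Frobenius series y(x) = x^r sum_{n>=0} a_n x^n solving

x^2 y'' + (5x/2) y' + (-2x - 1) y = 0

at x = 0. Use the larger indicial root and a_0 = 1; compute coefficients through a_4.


Write in Frobenius form y'' + (p(x)/x) y' + (q(x)/x^2) y = 0:
  p(x) = 5/2,  q(x) = -2x - 1.
Indicial equation: r(r-1) + (5/2) r + (-1) = 0 -> roots r_1 = 1/2, r_2 = -2.
Take r = r_1 = 1/2. Let y(x) = x^r sum_{n>=0} a_n x^n with a_0 = 1.
Substitute y = x^r sum a_n x^n and match x^{r+n}. The recurrence is
  D(n) a_n - 2 a_{n-1} = 0,  where D(n) = (r+n)(r+n-1) + (5/2)(r+n) + (-1).
  a_n = 2 / D(n) * a_{n-1}.
Since the indicial polynomial factors as (r - r_1)(r - r_2), D(n) = (r_1 + n - r_1)(r_1 + n - r_2) = n(n + 5/2).
Evaluating step by step (a_0 = 1):
  n = 1: D(1) = 1(1 + 5/2) = 7/2; numerator = 2(1) = 2; a_1 = (2)/(7/2) = 4/7
  n = 2: D(2) = 2(2 + 5/2) = 9; numerator = 2(4/7) = 8/7; a_2 = (8/7)/(9) = 8/63
  n = 3: D(3) = 3(3 + 5/2) = 33/2; numerator = 2(8/63) = 16/63; a_3 = (16/63)/(33/2) = 32/2079
  n = 4: D(4) = 4(4 + 5/2) = 26; numerator = 2(32/2079) = 64/2079; a_4 = (64/2079)/(26) = 32/27027

r = 1/2; a_0 = 1; a_1 = 4/7; a_2 = 8/63; a_3 = 32/2079; a_4 = 32/27027


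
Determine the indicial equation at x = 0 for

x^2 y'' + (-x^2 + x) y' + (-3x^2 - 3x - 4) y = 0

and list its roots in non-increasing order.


Divide by x^2 to reach normal form y'' + P_1(x) y' + P_2(x) y = 0 with P_1(x) = -1 + 1/x and P_2(x) = -3 - 3/x - 4/x^2.
x = 0 is a singular point because the y'-coefficient -1 + 1/x has a pole at x = 0 and the y-coefficient -3 - 3/x - 4/x^2 has a pole at x = 0.
It is a regular singular point because x P_1(x) = p(x) = 1 - x and x^2 P_2(x) = q(x) = -3x^2 - 3x - 4 are polynomials, hence analytic at x = 0.
p(0) = 1,  q(0) = -4.
Indicial equation: r(r-1) + p(0) r + q(0) = 0, i.e. r^2 + (p(0) - 1) r + q(0) = 0, i.e. r^2 - 4 = 0.
Discriminant: (0)^2 - 4(-4) = 16, so r = (0 ± 4)/2.
Solving: r_1 = 2, r_2 = -2.

indicial: r^2 - 4 = 0; roots r_1 = 2, r_2 = -2
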